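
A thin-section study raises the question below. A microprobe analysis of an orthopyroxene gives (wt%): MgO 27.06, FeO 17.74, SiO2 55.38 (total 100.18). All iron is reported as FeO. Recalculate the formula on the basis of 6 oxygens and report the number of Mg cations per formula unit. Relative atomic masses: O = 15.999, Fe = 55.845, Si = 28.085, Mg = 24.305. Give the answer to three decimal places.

MgO (M=40.304): mol = 0.67140; Mg = 0.67140, O = 0.67140.
FeO (M=71.844): mol = 0.24692; Fe = 0.24692, O = 0.24692.
SiO2 (M=60.083): mol = 0.92172; Si = 0.92172, O = 1.84344.
ΣO = 2.76176; factor = 6/ΣO = 2.17253.
Mg apfu = 0.67140 × 2.17253 = 1.459.

1.459 Mg apfu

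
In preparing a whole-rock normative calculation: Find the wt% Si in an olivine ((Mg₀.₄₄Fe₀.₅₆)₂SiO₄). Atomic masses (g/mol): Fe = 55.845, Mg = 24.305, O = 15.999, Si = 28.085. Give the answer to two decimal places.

15.96 weight percent

Formula mass = 0.88·24.305 + 1.12·55.845 + 1·28.085 + 4·15.999 = 176.016 g/mol, of which 28.085 g is Si.
So Si makes up 28.085/176.016 = 0.1596 of the mass, i.e. 15.96%.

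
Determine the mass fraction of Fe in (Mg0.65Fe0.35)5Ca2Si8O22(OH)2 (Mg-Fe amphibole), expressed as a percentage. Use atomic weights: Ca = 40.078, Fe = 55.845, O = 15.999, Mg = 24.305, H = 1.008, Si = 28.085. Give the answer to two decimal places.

11.26 mass %

Formula mass = 3.25*24.305 + 1.75*55.845 + 2*40.078 + 8*28.085 + 24*15.999 + 2*1.008 = 867.548 g/mol, of which 97.729 g is Fe.
So Fe makes up 97.729/867.548 = 0.1126 of the mass, i.e. 11.26%.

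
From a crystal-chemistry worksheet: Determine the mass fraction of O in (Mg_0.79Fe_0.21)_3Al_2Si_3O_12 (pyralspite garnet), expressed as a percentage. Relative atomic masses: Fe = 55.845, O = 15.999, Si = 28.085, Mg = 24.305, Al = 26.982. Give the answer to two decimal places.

Molar mass of (Mg_0.79Fe_0.21)_3Al_2Si_3O_12: 2.37×24.305 + 0.63×55.845 + 2×26.982 + 3×28.085 + 12×15.999 = 422.992 g/mol.
Mass of O per formula unit: 12 × 15.999 = 191.988 g.
Weight fraction O = 191.988 / 422.992 = 0.4539.

45.39 mass %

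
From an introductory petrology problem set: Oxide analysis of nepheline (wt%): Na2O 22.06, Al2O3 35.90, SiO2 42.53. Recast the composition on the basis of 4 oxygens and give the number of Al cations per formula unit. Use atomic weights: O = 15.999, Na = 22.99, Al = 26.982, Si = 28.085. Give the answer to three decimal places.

0.996 Al apfu

Na2O: 22.06/61.979 = 0.35593 mol → 0.71186 mol Na, 0.35593 mol O.
Al2O3: 35.90/101.961 = 0.35210 mol → 0.70420 mol Al, 1.05630 mol O.
SiO2: 42.53/60.083 = 0.70785 mol → 0.70785 mol Si, 1.41570 mol O.
Total oxygen = 2.82793 mol. Normalization factor = 4/2.82793 = 1.41446.
Al per 4 O = 0.70420 × 1.41446 = 0.996.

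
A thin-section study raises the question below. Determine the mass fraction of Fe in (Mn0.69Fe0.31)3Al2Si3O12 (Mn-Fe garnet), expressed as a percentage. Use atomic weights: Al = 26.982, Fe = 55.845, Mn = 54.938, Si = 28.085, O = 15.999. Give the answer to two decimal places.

10.47 mass %

Formula mass = 2.07*54.938 + 0.93*55.845 + 2*26.982 + 3*28.085 + 12*15.999 = 495.865 g/mol, of which 51.936 g is Fe.
So Fe makes up 51.936/495.865 = 0.1047 of the mass, i.e. 10.47%.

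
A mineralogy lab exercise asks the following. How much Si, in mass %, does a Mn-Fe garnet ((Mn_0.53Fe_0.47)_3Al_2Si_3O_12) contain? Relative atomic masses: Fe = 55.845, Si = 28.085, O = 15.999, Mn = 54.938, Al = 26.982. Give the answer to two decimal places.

M((Mn_0.53Fe_0.47)_3Al_2Si_3O_12) = 496.300 g/mol.
Si contributes 3 × 28.085 = 84.255 g per mole.
84.255/496.300 = 0.1698 → 16.98%.

16.98 mass %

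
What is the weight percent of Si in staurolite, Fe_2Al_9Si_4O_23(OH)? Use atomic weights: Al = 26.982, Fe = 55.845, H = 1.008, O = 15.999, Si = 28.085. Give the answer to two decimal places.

13.19 mass %

Formula mass = 2·55.845 + 9·26.982 + 4·28.085 + 24·15.999 + 1·1.008 = 851.852 g/mol, of which 112.340 g is Si.
So Si makes up 112.340/851.852 = 0.1319 of the mass, i.e. 13.19%.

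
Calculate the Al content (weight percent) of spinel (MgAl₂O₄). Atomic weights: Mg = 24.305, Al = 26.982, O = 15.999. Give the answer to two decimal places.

37.93 weight percent

Formula mass = 1×24.305 + 2×26.982 + 4×15.999 = 142.265 g/mol, of which 53.964 g is Al.
So Al makes up 53.964/142.265 = 0.3793 of the mass, i.e. 37.93%.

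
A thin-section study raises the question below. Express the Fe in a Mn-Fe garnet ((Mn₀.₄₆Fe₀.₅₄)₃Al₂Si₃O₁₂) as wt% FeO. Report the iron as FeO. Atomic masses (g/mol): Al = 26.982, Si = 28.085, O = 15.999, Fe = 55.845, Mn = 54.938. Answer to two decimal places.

Formula mass = 496.490 g/mol.
1.62 Fe → 1.6200 mol FeO per formula unit; M(FeO) = 71.844, so FeO mass = 116.387 g.
116.387/496.490 × 100 = 23.44 wt%.

23.44 wt%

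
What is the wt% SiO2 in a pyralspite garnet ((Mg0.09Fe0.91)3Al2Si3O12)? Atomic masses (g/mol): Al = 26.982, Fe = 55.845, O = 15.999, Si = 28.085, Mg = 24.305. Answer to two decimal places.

36.84 wt%

Molar mass of (Mg0.09Fe0.91)3Al2Si3O12 = 0.27*24.305 + 2.73*55.845 + 2*26.982 + 3*28.085 + 12*15.999 = 489.226 g/mol.
Each formula unit contains 3 Si, equivalent to 3/1 = 3.0000 mol SiO2.
M(SiO2) = 1×28.085 + 2×15.999 = 60.083 g/mol.
Mass of SiO2 per formula unit = 3.0000 × 60.083 = 180.249 g.
SiO2 wt% = 180.249 / 489.226 × 100 = 36.84%.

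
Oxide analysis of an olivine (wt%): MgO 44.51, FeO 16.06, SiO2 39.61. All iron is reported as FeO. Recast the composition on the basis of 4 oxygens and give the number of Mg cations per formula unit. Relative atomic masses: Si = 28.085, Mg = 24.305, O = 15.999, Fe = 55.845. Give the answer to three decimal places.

1.669 Mg apfu

44.51 wt% MgO ÷ 40.304 g/mol = 1.10436 mol, giving 1.10436 Mg and 1.10436 O.
16.06 wt% FeO ÷ 71.844 g/mol = 0.22354 mol, giving 0.22354 Fe and 0.22354 O.
39.61 wt% SiO2 ÷ 60.083 g/mol = 0.65925 mol, giving 0.65925 Si and 1.31850 O.
Oxygen sums to 2.64640; scaling by 4/2.64640 = 1.51149 puts the formula on 4 O.
Mg: 1.10436 × 1.51149 = 1.669 atoms per formula unit.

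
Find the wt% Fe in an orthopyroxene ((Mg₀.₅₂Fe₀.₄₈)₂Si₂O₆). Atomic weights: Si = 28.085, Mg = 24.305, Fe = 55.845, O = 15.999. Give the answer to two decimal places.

M((Mg₀.₅₂Fe₀.₄₈)₂Si₂O₆) = 231.052 g/mol.
Fe contributes 0.96 × 55.845 = 53.611 g per mole.
53.611/231.052 = 0.2320 → 23.20%.

23.20 weight percent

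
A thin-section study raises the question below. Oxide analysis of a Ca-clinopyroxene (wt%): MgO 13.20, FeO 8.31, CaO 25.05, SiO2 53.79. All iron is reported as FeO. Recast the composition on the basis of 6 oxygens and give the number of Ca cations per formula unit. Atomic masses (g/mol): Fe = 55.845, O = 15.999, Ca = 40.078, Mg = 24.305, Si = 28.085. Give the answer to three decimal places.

13.20 wt% MgO ÷ 40.304 g/mol = 0.32751 mol, giving 0.32751 Mg and 0.32751 O.
8.31 wt% FeO ÷ 71.844 g/mol = 0.11567 mol, giving 0.11567 Fe and 0.11567 O.
25.05 wt% CaO ÷ 56.077 g/mol = 0.44671 mol, giving 0.44671 Ca and 0.44671 O.
53.79 wt% SiO2 ÷ 60.083 g/mol = 0.89526 mol, giving 0.89526 Si and 1.79052 O.
Oxygen sums to 2.68041; scaling by 6/2.68041 = 2.23846 puts the formula on 6 O.
Ca: 0.44671 × 2.23846 = 1.000 atoms per formula unit.

1.000 Ca apfu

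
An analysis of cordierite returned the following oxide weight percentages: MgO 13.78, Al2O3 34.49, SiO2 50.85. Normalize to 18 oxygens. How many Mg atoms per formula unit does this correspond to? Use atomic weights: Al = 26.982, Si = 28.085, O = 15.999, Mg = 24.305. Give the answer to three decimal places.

2.018 Mg apfu

MgO (M=40.304): mol = 0.34190; Mg = 0.34190, O = 0.34190.
Al2O3 (M=101.961): mol = 0.33827; Al = 0.67654, O = 1.01481.
SiO2 (M=60.083): mol = 0.84633; Si = 0.84633, O = 1.69266.
ΣO = 3.04937; factor = 18/ΣO = 5.90286.
Mg apfu = 0.34190 × 5.90286 = 2.018.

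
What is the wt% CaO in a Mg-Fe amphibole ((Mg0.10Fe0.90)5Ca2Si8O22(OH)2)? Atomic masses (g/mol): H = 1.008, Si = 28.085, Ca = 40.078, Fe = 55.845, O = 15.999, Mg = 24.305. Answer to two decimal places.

Formula mass = 954.283 g/mol.
2 Ca → 2.0000 mol CaO per formula unit; M(CaO) = 56.077, so CaO mass = 112.154 g.
112.154/954.283 × 100 = 11.75 wt%.

11.75 wt%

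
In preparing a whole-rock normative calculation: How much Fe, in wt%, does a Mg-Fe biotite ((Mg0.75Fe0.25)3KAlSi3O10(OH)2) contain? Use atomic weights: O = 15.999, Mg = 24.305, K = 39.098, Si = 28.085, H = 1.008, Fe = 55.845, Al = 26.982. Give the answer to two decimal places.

9.50 wt%

Formula mass = 2.25×24.305 + 0.75×55.845 + 1×39.098 + 1×26.982 + 3×28.085 + 12×15.999 + 2×1.008 = 440.909 g/mol, of which 41.884 g is Fe.
So Fe makes up 41.884/440.909 = 0.0950 of the mass, i.e. 9.50%.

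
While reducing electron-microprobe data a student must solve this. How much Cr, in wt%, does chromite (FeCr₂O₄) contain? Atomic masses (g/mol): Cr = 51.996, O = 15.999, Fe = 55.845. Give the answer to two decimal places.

46.46 wt%

Molar mass of FeCr₂O₄: 1*55.845 + 2*51.996 + 4*15.999 = 223.833 g/mol.
Mass of Cr per formula unit: 2 × 51.996 = 103.992 g.
Weight fraction Cr = 103.992 / 223.833 = 0.4646.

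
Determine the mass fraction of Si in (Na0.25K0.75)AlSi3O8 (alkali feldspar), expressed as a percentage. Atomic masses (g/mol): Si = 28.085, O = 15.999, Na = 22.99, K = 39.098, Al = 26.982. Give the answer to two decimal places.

30.72 weight percent

M((Na0.25K0.75)AlSi3O8) = 274.300 g/mol.
Si contributes 3 × 28.085 = 84.255 g per mole.
84.255/274.300 = 0.3072 → 30.72%.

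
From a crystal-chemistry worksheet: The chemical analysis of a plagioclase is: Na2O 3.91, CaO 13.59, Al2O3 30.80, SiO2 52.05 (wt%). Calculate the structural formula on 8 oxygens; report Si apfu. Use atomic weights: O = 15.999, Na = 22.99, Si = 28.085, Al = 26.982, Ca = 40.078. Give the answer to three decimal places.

Na2O: 3.91/61.979 = 0.06309 mol → 0.12618 mol Na, 0.06309 mol O.
CaO: 13.59/56.077 = 0.24235 mol → 0.24235 mol Ca, 0.24235 mol O.
Al2O3: 30.80/101.961 = 0.30208 mol → 0.60416 mol Al, 0.90624 mol O.
SiO2: 52.05/60.083 = 0.86630 mol → 0.86630 mol Si, 1.73260 mol O.
Total oxygen = 2.94428 mol. Normalization factor = 8/2.94428 = 2.71713.
Si per 8 O = 0.86630 × 2.71713 = 2.354.

2.354 Si apfu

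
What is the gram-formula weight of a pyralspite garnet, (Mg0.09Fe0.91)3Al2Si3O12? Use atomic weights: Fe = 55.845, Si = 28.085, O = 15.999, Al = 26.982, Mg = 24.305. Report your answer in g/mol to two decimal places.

M = 0.27·24.305 + 2.73·55.845 + 2·26.982 + 3·28.085 + 12·15.999

489.23 g/mol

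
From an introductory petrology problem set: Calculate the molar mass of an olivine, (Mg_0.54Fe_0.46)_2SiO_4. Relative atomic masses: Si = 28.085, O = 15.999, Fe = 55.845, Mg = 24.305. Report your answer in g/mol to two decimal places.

Mg: 1.08 × 24.305 = 26.2494
Fe: 0.92 × 55.845 = 51.3774
Si: 1 × 28.085 = 28.0850
O: 4 × 15.999 = 63.9960
Summing the contributions gives the formula mass.

169.71 g/mol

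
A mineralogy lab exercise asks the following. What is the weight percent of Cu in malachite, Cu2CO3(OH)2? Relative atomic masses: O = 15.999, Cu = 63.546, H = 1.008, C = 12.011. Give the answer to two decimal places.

Formula mass = 2*63.546 + 1*12.011 + 5*15.999 + 2*1.008 = 221.114 g/mol, of which 127.092 g is Cu.
So Cu makes up 127.092/221.114 = 0.5748 of the mass, i.e. 57.48%.

57.48 mass %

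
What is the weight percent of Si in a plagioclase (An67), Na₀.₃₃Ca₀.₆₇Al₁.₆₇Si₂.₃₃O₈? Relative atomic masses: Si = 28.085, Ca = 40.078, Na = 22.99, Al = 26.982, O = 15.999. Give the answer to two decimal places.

Formula mass = 0.33×22.99 + 0.67×40.078 + 1.67×26.982 + 2.33×28.085 + 8×15.999 = 272.929 g/mol, of which 65.438 g is Si.
So Si makes up 65.438/272.929 = 0.2398 of the mass, i.e. 23.98%.

23.98 mass %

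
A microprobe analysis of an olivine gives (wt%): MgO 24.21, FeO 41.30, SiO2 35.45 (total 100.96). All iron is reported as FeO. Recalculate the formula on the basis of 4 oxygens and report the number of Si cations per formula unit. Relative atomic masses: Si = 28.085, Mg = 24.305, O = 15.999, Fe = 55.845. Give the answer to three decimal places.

MgO (M=40.304): mol = 0.60068; Mg = 0.60068, O = 0.60068.
FeO (M=71.844): mol = 0.57486; Fe = 0.57486, O = 0.57486.
SiO2 (M=60.083): mol = 0.59002; Si = 0.59002, O = 1.18004.
ΣO = 2.35558; factor = 4/ΣO = 1.69810.
Si apfu = 0.59002 × 1.69810 = 1.002.

1.002 Si apfu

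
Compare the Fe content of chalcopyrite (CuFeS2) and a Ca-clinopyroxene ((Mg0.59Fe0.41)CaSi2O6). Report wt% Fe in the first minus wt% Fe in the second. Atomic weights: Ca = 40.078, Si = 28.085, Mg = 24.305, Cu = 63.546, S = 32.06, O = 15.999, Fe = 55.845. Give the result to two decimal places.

First mineral: 55.845 g Fe in 183.511 g formula = 30.43 wt% Fe.
Second mineral: 22.896 g Fe in 229.478 g formula = 9.98 wt% Fe.
30.43% − 9.98% gives a difference of 20.45 percentage points.

20.45 percentage points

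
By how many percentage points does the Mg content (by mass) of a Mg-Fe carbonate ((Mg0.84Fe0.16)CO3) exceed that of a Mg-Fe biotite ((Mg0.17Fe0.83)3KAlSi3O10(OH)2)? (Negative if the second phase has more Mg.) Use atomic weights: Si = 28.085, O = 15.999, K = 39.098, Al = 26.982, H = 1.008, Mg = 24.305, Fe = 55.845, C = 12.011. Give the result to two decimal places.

20.35 percentage points

First mineral: 20.416 g Mg in 89.359 g formula = 22.85 wt% Mg.
Second mineral: 12.396 g Mg in 495.789 g formula = 2.50 wt% Mg.
22.85% − 2.50% gives a difference of 20.35 percentage points.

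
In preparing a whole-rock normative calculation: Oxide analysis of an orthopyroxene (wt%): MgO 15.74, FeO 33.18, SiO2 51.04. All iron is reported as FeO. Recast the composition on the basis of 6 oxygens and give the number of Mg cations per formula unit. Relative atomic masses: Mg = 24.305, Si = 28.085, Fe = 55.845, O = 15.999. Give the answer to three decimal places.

0.918 Mg apfu

MgO: 15.74/40.304 = 0.39053 mol → 0.39053 mol Mg, 0.39053 mol O.
FeO: 33.18/71.844 = 0.46183 mol → 0.46183 mol Fe, 0.46183 mol O.
SiO2: 51.04/60.083 = 0.84949 mol → 0.84949 mol Si, 1.69898 mol O.
Total oxygen = 2.55134 mol. Normalization factor = 6/2.55134 = 2.35171.
Mg per 6 O = 0.39053 × 2.35171 = 0.918.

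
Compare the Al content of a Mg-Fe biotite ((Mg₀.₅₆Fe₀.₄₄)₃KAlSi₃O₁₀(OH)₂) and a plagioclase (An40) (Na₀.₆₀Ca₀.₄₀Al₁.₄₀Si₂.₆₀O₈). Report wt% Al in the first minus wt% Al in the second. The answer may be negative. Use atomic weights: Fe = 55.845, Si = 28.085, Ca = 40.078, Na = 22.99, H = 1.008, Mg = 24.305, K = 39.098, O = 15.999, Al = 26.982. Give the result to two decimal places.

-8.18 percentage points

First mineral: 26.982 g Al in 458.887 g formula = 5.88 wt% Al.
Second mineral: 37.775 g Al in 268.613 g formula = 14.06 wt% Al.
5.88% − 14.06% gives a difference of -8.18 percentage points.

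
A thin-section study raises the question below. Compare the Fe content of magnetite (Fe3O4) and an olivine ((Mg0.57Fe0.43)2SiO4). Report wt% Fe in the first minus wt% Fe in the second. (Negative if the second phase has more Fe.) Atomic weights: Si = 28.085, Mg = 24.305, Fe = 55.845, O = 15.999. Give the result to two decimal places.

M(Fe3O4) = 231.531 g/mol, so wt% Fe = 167.535/231.531 × 100 = 72.36%.
M((Mg0.57Fe0.43)2SiO4) = 167.815 g/mol, so wt% Fe = 48.027/167.815 × 100 = 28.62%.
72.36 − 28.62 = 43.74 pp.

43.74 percentage points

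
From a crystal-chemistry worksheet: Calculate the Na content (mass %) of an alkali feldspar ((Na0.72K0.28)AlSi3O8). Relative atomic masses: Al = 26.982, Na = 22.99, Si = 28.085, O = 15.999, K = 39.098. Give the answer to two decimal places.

6.21 mass %

M((Na0.72K0.28)AlSi3O8) = 266.729 g/mol.
Na contributes 0.72 × 22.99 = 16.553 g per mole.
16.553/266.729 = 0.0621 → 6.21%.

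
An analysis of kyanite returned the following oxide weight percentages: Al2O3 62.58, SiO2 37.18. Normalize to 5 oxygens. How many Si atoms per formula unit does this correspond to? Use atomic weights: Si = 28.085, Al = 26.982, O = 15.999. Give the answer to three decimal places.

1.005 Si apfu

Al2O3 (M=101.961): mol = 0.61376; Al = 1.22752, O = 1.84128.
SiO2 (M=60.083): mol = 0.61881; Si = 0.61881, O = 1.23762.
ΣO = 3.07890; factor = 5/ΣO = 1.62396.
Si apfu = 0.61881 × 1.62396 = 1.005.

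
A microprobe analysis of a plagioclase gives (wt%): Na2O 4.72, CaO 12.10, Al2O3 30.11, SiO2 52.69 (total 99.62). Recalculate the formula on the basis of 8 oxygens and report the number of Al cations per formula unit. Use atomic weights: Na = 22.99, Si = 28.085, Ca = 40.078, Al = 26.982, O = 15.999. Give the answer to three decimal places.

Na2O (M=61.979): mol = 0.07615; Na = 0.15230, O = 0.07615.
CaO (M=56.077): mol = 0.21577; Ca = 0.21577, O = 0.21577.
Al2O3 (M=101.961): mol = 0.29531; Al = 0.59062, O = 0.88593.
SiO2 (M=60.083): mol = 0.87695; Si = 0.87695, O = 1.75390.
ΣO = 2.93175; factor = 8/ΣO = 2.72875.
Al apfu = 0.59062 × 2.72875 = 1.612.

1.612 Al apfu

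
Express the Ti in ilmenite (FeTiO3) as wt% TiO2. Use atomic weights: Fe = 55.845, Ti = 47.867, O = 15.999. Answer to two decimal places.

Molar mass of FeTiO3 = 1·55.845 + 1·47.867 + 3·15.999 = 151.709 g/mol.
Each formula unit contains 1 Ti, equivalent to 1/1 = 1.0000 mol TiO2.
M(TiO2) = 1×47.867 + 2×15.999 = 79.865 g/mol.
Mass of TiO2 per formula unit = 1.0000 × 79.865 = 79.865 g.
TiO2 wt% = 79.865 / 151.709 × 100 = 52.64%.

52.64 wt%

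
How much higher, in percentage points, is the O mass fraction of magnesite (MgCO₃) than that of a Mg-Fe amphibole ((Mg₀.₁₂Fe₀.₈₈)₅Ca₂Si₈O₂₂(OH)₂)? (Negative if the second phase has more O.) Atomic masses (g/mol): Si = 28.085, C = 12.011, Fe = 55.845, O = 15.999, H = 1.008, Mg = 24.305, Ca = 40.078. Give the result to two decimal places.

M(MgCO₃) = 84.313 g/mol, so wt% O = 47.997/84.313 × 100 = 56.93%.
M((Mg₀.₁₂Fe₀.₈₈)₅Ca₂Si₈O₂₂(OH)₂) = 951.129 g/mol, so wt% O = 383.976/951.129 × 100 = 40.37%.
56.93 − 40.37 = 16.56 pp.

16.56 percentage points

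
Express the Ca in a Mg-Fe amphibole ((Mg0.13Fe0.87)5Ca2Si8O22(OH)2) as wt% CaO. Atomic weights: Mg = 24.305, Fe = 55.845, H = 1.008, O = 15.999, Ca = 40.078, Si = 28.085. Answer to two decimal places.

Molar mass of (Mg0.13Fe0.87)5Ca2Si8O22(OH)2 = 0.65×24.305 + 4.35×55.845 + 2×40.078 + 8×28.085 + 24×15.999 + 2×1.008 = 949.552 g/mol.
Each formula unit contains 2 Ca, equivalent to 2/1 = 2.0000 mol CaO.
M(CaO) = 1×40.078 + 1×15.999 = 56.077 g/mol.
Mass of CaO per formula unit = 2.0000 × 56.077 = 112.154 g.
CaO wt% = 112.154 / 949.552 × 100 = 11.81%.

11.81 wt%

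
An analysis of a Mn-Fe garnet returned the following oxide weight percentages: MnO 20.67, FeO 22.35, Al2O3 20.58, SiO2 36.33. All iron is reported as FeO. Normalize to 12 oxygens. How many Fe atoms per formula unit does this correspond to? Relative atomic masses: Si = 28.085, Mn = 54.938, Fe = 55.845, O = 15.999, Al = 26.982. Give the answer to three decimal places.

1.544 Fe apfu

MnO: 20.67/70.937 = 0.29139 mol → 0.29139 mol Mn, 0.29139 mol O.
FeO: 22.35/71.844 = 0.31109 mol → 0.31109 mol Fe, 0.31109 mol O.
Al2O3: 20.58/101.961 = 0.20184 mol → 0.40368 mol Al, 0.60552 mol O.
SiO2: 36.33/60.083 = 0.60466 mol → 0.60466 mol Si, 1.20932 mol O.
Total oxygen = 2.41732 mol. Normalization factor = 12/2.41732 = 4.96418.
Fe per 12 O = 0.31109 × 4.96418 = 1.544.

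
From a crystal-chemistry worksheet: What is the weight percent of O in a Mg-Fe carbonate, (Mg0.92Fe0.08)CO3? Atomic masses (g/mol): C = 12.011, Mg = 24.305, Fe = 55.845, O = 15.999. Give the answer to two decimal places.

55.27 weight percent

Formula mass = 0.92*24.305 + 0.08*55.845 + 1*12.011 + 3*15.999 = 86.836 g/mol, of which 47.997 g is O.
So O makes up 47.997/86.836 = 0.5527 of the mass, i.e. 55.27%.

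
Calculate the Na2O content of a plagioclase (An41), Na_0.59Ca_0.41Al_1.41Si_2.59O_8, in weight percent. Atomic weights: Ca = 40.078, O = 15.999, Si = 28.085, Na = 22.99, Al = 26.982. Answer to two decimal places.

6.80 wt%

M(Na_0.59Ca_0.41Al_1.41Si_2.59O_8) = 268.773 g/mol; M(Na2O) = 61.979 g/mol.
Moles Na2O per formula unit = 0.59 Na ÷ 2 = 0.2950.
Na2O fraction = (0.2950 × 61.979) / 268.773 = 18.284/268.773 = 0.0680.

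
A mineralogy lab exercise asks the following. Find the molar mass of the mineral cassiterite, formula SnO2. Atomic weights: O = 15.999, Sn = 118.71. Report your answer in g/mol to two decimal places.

150.71 g/mol

M = 1×118.71 + 2×15.999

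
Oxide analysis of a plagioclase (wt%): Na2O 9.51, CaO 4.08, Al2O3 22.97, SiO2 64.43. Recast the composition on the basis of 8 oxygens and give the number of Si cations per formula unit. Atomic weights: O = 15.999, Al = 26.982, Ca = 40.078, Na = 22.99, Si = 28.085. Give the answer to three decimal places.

2.816 Si apfu

Na2O: 9.51/61.979 = 0.15344 mol → 0.30688 mol Na, 0.15344 mol O.
CaO: 4.08/56.077 = 0.07276 mol → 0.07276 mol Ca, 0.07276 mol O.
Al2O3: 22.97/101.961 = 0.22528 mol → 0.45056 mol Al, 0.67584 mol O.
SiO2: 64.43/60.083 = 1.07235 mol → 1.07235 mol Si, 2.14470 mol O.
Total oxygen = 3.04674 mol. Normalization factor = 8/3.04674 = 2.62576.
Si per 8 O = 1.07235 × 2.62576 = 2.816.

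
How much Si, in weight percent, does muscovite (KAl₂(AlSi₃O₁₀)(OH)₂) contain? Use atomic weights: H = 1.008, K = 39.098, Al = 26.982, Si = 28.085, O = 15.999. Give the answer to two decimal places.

M(KAl₂(AlSi₃O₁₀)(OH)₂) = 398.303 g/mol.
Si contributes 3 × 28.085 = 84.255 g per mole.
84.255/398.303 = 0.2115 → 21.15%.

21.15 weight percent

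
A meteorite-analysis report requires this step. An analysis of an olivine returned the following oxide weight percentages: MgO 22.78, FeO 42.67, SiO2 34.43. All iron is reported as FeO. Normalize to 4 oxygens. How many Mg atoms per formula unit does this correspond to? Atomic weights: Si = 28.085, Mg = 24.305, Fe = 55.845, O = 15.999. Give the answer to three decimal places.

MgO (M=40.304): mol = 0.56520; Mg = 0.56520, O = 0.56520.
FeO (M=71.844): mol = 0.59393; Fe = 0.59393, O = 0.59393.
SiO2 (M=60.083): mol = 0.57304; Si = 0.57304, O = 1.14608.
ΣO = 2.30521; factor = 4/ΣO = 1.73520.
Mg apfu = 0.56520 × 1.73520 = 0.981.

0.981 Mg apfu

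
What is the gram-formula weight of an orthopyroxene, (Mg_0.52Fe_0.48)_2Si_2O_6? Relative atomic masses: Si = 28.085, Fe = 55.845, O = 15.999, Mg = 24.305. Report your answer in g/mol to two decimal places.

231.05 g/mol

The formula mass is the sum 1.04(24.305) + 0.96(55.845) + 2(28.085) + 6(15.999).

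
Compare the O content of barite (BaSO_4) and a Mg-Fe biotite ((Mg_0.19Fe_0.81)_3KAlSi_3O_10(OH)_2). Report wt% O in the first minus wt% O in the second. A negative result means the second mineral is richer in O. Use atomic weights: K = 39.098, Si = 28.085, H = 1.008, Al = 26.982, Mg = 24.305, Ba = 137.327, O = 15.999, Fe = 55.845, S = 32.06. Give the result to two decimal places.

O in BaSO_4: molar mass 233.383 g/mol; 4×15.999 = 63.996 g → 27.42 wt%.
O in (Mg_0.19Fe_0.81)_3KAlSi_3O_10(OH)_2: molar mass 493.896 g/mol; 12×15.999 = 191.988 g → 38.87 wt%.
Difference = 27.42 − 38.87 = -11.45 percentage points.

-11.45 percentage points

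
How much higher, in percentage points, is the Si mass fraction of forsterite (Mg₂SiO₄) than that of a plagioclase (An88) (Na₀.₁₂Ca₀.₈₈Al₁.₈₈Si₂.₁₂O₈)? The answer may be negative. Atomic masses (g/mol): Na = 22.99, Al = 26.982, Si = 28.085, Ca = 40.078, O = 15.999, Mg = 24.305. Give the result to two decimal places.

First mineral: 28.085 g Si in 140.691 g formula = 19.96 wt% Si.
Second mineral: 59.540 g Si in 276.286 g formula = 21.55 wt% Si.
19.96% − 21.55% gives a difference of -1.59 percentage points.

-1.59 percentage points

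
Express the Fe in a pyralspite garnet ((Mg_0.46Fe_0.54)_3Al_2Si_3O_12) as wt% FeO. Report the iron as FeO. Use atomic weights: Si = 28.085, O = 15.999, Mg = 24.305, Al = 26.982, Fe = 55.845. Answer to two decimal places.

25.62 wt%

M((Mg_0.46Fe_0.54)_3Al_2Si_3O_12) = 454.217 g/mol; M(FeO) = 71.844 g/mol.
Moles FeO per formula unit = 1.62 Fe ÷ 1 = 1.6200.
FeO fraction = (1.6200 × 71.844) / 454.217 = 116.387/454.217 = 0.2562.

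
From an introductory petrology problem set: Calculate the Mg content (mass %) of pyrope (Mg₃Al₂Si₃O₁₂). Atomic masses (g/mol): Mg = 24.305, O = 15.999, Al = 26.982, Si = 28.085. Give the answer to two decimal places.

Molar mass of Mg₃Al₂Si₃O₁₂: 3×24.305 + 2×26.982 + 3×28.085 + 12×15.999 = 403.122 g/mol.
Mass of Mg per formula unit: 3 × 24.305 = 72.915 g.
Weight fraction Mg = 72.915 / 403.122 = 0.1809.

18.09 mass %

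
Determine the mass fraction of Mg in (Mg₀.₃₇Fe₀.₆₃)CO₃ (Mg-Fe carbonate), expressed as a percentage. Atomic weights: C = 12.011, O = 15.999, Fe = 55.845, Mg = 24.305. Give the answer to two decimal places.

8.63 wt%

Formula mass = 0.37*24.305 + 0.63*55.845 + 1*12.011 + 3*15.999 = 104.183 g/mol, of which 8.993 g is Mg.
So Mg makes up 8.993/104.183 = 0.0863 of the mass, i.e. 8.63%.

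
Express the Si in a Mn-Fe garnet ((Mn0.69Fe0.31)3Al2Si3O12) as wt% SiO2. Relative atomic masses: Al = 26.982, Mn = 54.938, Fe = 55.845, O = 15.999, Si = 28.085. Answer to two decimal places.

Formula mass = 495.865 g/mol.
3 Si → 3.0000 mol SiO2 per formula unit; M(SiO2) = 60.083, so SiO2 mass = 180.249 g.
180.249/495.865 × 100 = 36.35 wt%.

36.35 wt%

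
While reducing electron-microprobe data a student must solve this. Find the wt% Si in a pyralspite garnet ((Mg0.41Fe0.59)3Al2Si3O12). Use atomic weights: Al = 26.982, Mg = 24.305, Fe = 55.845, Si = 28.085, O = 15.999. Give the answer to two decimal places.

18.36 wt%

Formula mass = 1.23·24.305 + 1.77·55.845 + 2·26.982 + 3·28.085 + 12·15.999 = 458.948 g/mol, of which 84.255 g is Si.
So Si makes up 84.255/458.948 = 0.1836 of the mass, i.e. 18.36%.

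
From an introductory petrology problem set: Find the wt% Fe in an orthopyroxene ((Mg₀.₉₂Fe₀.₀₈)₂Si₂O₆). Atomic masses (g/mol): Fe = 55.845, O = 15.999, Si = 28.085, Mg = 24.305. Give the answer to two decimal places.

4.34 mass %

Formula mass = 1.84·24.305 + 0.16·55.845 + 2·28.085 + 6·15.999 = 205.820 g/mol, of which 8.935 g is Fe.
So Fe makes up 8.935/205.820 = 0.0434 of the mass, i.e. 4.34%.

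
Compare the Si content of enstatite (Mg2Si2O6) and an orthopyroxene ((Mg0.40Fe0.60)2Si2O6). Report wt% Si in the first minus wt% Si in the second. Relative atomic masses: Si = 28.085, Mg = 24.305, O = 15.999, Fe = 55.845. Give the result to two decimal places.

4.44 percentage points

M(Mg2Si2O6) = 200.774 g/mol, so wt% Si = 56.170/200.774 × 100 = 27.98%.
M((Mg0.40Fe0.60)2Si2O6) = 238.622 g/mol, so wt% Si = 56.170/238.622 × 100 = 23.54%.
27.98 − 23.54 = 4.44 pp.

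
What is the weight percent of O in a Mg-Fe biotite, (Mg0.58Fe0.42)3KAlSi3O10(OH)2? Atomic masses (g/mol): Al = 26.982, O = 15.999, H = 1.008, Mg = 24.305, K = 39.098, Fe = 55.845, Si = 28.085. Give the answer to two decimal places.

Molar mass of (Mg0.58Fe0.42)3KAlSi3O10(OH)2: 1.74·24.305 + 1.26·55.845 + 1·39.098 + 1·26.982 + 3·28.085 + 12·15.999 + 2·1.008 = 456.994 g/mol.
Mass of O per formula unit: 12 × 15.999 = 191.988 g.
Weight fraction O = 191.988 / 456.994 = 0.4201.

42.01 mass %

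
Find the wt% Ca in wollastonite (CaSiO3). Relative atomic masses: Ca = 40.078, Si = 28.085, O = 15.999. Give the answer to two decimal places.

Formula mass = 1·40.078 + 1·28.085 + 3·15.999 = 116.160 g/mol, of which 40.078 g is Ca.
So Ca makes up 40.078/116.160 = 0.3450 of the mass, i.e. 34.50%.

34.50 weight percent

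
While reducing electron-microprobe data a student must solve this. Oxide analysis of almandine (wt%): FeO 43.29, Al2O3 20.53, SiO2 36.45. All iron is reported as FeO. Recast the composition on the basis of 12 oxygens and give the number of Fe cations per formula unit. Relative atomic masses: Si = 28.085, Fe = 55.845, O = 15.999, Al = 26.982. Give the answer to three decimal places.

2.988 Fe apfu

43.29 wt% FeO ÷ 71.844 g/mol = 0.60256 mol, giving 0.60256 Fe and 0.60256 O.
20.53 wt% Al2O3 ÷ 101.961 g/mol = 0.20135 mol, giving 0.40270 Al and 0.60405 O.
36.45 wt% SiO2 ÷ 60.083 g/mol = 0.60666 mol, giving 0.60666 Si and 1.21332 O.
Oxygen sums to 2.41993; scaling by 12/2.41993 = 4.95882 puts the formula on 12 O.
Fe: 0.60256 × 4.95882 = 2.988 atoms per formula unit.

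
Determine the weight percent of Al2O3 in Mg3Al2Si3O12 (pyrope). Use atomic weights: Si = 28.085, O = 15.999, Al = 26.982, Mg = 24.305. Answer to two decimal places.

25.29 wt%

M(Mg3Al2Si3O12) = 403.122 g/mol; M(Al2O3) = 101.961 g/mol.
Moles Al2O3 per formula unit = 2 Al ÷ 2 = 1.0000.
Al2O3 fraction = (1.0000 × 101.961) / 403.122 = 101.961/403.122 = 0.2529.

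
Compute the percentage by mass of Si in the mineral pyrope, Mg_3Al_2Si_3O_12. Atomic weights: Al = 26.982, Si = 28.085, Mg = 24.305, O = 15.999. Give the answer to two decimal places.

Formula mass = 3·24.305 + 2·26.982 + 3·28.085 + 12·15.999 = 403.122 g/mol, of which 84.255 g is Si.
So Si makes up 84.255/403.122 = 0.2090 of the mass, i.e. 20.90%.

20.90 wt%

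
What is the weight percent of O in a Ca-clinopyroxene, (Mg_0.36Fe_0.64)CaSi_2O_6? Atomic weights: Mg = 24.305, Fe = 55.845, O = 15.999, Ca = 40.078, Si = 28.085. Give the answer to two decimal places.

Molar mass of (Mg_0.36Fe_0.64)CaSi_2O_6: 0.36×24.305 + 0.64×55.845 + 1×40.078 + 2×28.085 + 6×15.999 = 236.733 g/mol.
Mass of O per formula unit: 6 × 15.999 = 95.994 g.
Weight fraction O = 95.994 / 236.733 = 0.4055.

40.55 weight percent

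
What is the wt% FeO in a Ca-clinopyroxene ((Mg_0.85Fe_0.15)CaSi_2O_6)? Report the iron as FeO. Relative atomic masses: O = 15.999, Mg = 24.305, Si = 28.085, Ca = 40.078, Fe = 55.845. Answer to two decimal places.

4.87 wt%

Formula mass = 221.278 g/mol.
0.15 Fe → 0.1500 mol FeO per formula unit; M(FeO) = 71.844, so FeO mass = 10.777 g.
10.777/221.278 × 100 = 4.87 wt%.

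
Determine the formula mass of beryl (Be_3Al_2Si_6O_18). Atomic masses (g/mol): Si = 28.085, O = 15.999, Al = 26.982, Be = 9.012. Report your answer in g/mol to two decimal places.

The formula mass is the sum 3(9.012) + 2(26.982) + 6(28.085) + 18(15.999).

537.49 g/mol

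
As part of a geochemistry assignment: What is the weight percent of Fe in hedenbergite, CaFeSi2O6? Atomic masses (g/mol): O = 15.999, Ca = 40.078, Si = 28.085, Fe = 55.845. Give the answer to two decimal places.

22.51 wt%

Molar mass of CaFeSi2O6: 1·40.078 + 1·55.845 + 2·28.085 + 6·15.999 = 248.087 g/mol.
Mass of Fe per formula unit: 1 × 55.845 = 55.845 g.
Weight fraction Fe = 55.845 / 248.087 = 0.2251.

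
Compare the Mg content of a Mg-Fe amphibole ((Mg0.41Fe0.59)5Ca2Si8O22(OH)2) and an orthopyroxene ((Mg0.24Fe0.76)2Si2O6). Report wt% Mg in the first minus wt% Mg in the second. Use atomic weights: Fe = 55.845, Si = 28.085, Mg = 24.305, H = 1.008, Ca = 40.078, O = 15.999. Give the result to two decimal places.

0.81 percentage points

M((Mg0.41Fe0.59)5Ca2Si8O22(OH)2) = 905.396 g/mol, so wt% Mg = 49.825/905.396 × 100 = 5.50%.
M((Mg0.24Fe0.76)2Si2O6) = 248.715 g/mol, so wt% Mg = 11.666/248.715 × 100 = 4.69%.
5.50 − 4.69 = 0.81 pp.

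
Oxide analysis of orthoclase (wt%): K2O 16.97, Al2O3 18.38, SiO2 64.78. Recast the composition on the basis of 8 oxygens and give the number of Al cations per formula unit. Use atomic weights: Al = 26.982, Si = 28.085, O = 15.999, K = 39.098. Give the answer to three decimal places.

1.002 Al apfu

K2O: 16.97/94.195 = 0.18016 mol → 0.36032 mol K, 0.18016 mol O.
Al2O3: 18.38/101.961 = 0.18027 mol → 0.36054 mol Al, 0.54081 mol O.
SiO2: 64.78/60.083 = 1.07818 mol → 1.07818 mol Si, 2.15636 mol O.
Total oxygen = 2.87733 mol. Normalization factor = 8/2.87733 = 2.78036.
Al per 8 O = 0.36054 × 2.78036 = 1.002.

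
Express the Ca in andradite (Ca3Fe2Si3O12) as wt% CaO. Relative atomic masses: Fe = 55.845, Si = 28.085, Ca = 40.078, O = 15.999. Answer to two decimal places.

Molar mass of Ca3Fe2Si3O12 = 3×40.078 + 2×55.845 + 3×28.085 + 12×15.999 = 508.167 g/mol.
Each formula unit contains 3 Ca, equivalent to 3/1 = 3.0000 mol CaO.
M(CaO) = 1×40.078 + 1×15.999 = 56.077 g/mol.
Mass of CaO per formula unit = 3.0000 × 56.077 = 168.231 g.
CaO wt% = 168.231 / 508.167 × 100 = 33.11%.

33.11 wt%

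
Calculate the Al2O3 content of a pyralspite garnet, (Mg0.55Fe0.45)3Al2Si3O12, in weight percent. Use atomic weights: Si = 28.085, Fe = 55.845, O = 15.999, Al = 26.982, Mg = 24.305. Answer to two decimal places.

22.88 wt%

Molar mass of (Mg0.55Fe0.45)3Al2Si3O12 = 1.65*24.305 + 1.35*55.845 + 2*26.982 + 3*28.085 + 12*15.999 = 445.701 g/mol.
Each formula unit contains 2 Al, equivalent to 2/2 = 1.0000 mol Al2O3.
M(Al2O3) = 2×26.982 + 3×15.999 = 101.961 g/mol.
Mass of Al2O3 per formula unit = 1.0000 × 101.961 = 101.961 g.
Al2O3 wt% = 101.961 / 445.701 × 100 = 22.88%.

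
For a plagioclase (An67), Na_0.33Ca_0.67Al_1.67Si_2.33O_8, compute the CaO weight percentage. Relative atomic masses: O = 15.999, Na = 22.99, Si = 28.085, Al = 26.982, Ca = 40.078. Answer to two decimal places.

13.77 wt%

M(Na_0.33Ca_0.67Al_1.67Si_2.33O_8) = 272.929 g/mol; M(CaO) = 56.077 g/mol.
Moles CaO per formula unit = 0.67 Ca ÷ 1 = 0.6700.
CaO fraction = (0.6700 × 56.077) / 272.929 = 37.572/272.929 = 0.1377.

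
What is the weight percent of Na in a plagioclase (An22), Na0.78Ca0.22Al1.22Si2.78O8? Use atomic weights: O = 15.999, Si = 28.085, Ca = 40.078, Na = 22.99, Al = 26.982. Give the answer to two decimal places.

6.75 mass %

Molar mass of Na0.78Ca0.22Al1.22Si2.78O8: 0.78·22.99 + 0.22·40.078 + 1.22·26.982 + 2.78·28.085 + 8·15.999 = 265.736 g/mol.
Mass of Na per formula unit: 0.78 × 22.99 = 17.932 g.
Weight fraction Na = 17.932 / 265.736 = 0.0675.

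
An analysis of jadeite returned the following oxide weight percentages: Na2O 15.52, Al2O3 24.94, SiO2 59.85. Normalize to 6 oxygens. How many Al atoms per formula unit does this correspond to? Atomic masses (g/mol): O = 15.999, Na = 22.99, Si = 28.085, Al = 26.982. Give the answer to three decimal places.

0.986 Al apfu

Na2O: 15.52/61.979 = 0.25041 mol → 0.50082 mol Na, 0.25041 mol O.
Al2O3: 24.94/101.961 = 0.24460 mol → 0.48920 mol Al, 0.73380 mol O.
SiO2: 59.85/60.083 = 0.99612 mol → 0.99612 mol Si, 1.99224 mol O.
Total oxygen = 2.97645 mol. Normalization factor = 6/2.97645 = 2.01582.
Al per 6 O = 0.48920 × 2.01582 = 0.986.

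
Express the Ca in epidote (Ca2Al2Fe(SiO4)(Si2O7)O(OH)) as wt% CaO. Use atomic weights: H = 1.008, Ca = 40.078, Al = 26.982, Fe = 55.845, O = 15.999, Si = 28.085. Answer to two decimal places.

M(Ca2Al2Fe(SiO4)(Si2O7)O(OH)) = 483.215 g/mol; M(CaO) = 56.077 g/mol.
Moles CaO per formula unit = 2 Ca ÷ 1 = 2.0000.
CaO fraction = (2.0000 × 56.077) / 483.215 = 112.154/483.215 = 0.2321.

23.21 wt%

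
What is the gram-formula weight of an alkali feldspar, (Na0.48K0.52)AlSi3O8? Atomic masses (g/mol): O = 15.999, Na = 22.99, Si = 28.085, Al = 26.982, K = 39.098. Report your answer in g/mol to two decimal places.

The formula mass is the sum 0.48·22.99 + 0.52·39.098 + 1·26.982 + 3·28.085 + 8·15.999.

270.60 g/mol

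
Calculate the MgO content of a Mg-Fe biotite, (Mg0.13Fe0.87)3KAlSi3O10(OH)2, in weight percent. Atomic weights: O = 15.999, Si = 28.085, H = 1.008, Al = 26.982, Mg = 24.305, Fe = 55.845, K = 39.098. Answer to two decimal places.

3.15 wt%

Molar mass of (Mg0.13Fe0.87)3KAlSi3O10(OH)2 = 0.39×24.305 + 2.61×55.845 + 1×39.098 + 1×26.982 + 3×28.085 + 12×15.999 + 2×1.008 = 499.573 g/mol.
Each formula unit contains 0.39 Mg, equivalent to 0.39/1 = 0.3900 mol MgO.
M(MgO) = 1×24.305 + 1×15.999 = 40.304 g/mol.
Mass of MgO per formula unit = 0.3900 × 40.304 = 15.719 g.
MgO wt% = 15.719 / 499.573 × 100 = 3.15%.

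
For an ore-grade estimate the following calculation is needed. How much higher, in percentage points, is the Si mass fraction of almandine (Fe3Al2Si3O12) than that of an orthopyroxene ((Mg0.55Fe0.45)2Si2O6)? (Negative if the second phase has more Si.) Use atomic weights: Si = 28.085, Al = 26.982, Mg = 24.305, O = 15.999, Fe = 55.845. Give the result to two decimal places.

First mineral: 84.255 g Si in 497.742 g formula = 16.93 wt% Si.
Second mineral: 56.170 g Si in 229.160 g formula = 24.51 wt% Si.
16.93% − 24.51% gives a difference of -7.58 percentage points.

-7.58 percentage points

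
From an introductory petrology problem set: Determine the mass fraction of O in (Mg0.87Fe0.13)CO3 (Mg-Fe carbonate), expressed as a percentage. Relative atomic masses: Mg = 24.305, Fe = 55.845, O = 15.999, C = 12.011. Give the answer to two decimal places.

54.29 wt%

Formula mass = 0.87×24.305 + 0.13×55.845 + 1×12.011 + 3×15.999 = 88.413 g/mol, of which 47.997 g is O.
So O makes up 47.997/88.413 = 0.5429 of the mass, i.e. 54.29%.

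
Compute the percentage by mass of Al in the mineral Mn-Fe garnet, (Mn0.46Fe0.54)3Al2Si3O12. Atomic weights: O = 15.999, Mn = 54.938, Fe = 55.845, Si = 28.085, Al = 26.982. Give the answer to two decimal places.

Formula mass = 1.38*54.938 + 1.62*55.845 + 2*26.982 + 3*28.085 + 12*15.999 = 496.490 g/mol, of which 53.964 g is Al.
So Al makes up 53.964/496.490 = 0.1087 of the mass, i.e. 10.87%.

10.87 mass %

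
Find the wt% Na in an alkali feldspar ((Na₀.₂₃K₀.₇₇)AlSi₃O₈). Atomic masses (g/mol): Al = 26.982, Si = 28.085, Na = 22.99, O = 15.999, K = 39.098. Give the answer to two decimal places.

Formula mass = 0.23×22.99 + 0.77×39.098 + 1×26.982 + 3×28.085 + 8×15.999 = 274.622 g/mol, of which 5.288 g is Na.
So Na makes up 5.288/274.622 = 0.0193 of the mass, i.e. 1.93%.

1.93 mass %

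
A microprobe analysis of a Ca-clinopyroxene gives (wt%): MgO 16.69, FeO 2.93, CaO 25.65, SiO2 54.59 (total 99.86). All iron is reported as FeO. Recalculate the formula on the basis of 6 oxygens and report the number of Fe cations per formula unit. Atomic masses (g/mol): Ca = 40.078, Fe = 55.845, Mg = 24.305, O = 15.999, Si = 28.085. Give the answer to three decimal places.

0.090 Fe apfu

16.69 wt% MgO ÷ 40.304 g/mol = 0.41410 mol, giving 0.41410 Mg and 0.41410 O.
2.93 wt% FeO ÷ 71.844 g/mol = 0.04078 mol, giving 0.04078 Fe and 0.04078 O.
25.65 wt% CaO ÷ 56.077 g/mol = 0.45741 mol, giving 0.45741 Ca and 0.45741 O.
54.59 wt% SiO2 ÷ 60.083 g/mol = 0.90858 mol, giving 0.90858 Si and 1.81716 O.
Oxygen sums to 2.72945; scaling by 6/2.72945 = 2.19825 puts the formula on 6 O.
Fe: 0.04078 × 2.19825 = 0.090 atoms per formula unit.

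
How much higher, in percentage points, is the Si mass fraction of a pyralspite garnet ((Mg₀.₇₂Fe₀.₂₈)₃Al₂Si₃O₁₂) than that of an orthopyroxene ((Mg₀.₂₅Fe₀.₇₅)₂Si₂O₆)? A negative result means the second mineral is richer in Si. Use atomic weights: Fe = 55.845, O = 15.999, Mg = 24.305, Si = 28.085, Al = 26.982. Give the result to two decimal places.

Si in (Mg₀.₇₂Fe₀.₂₈)₃Al₂Si₃O₁₂: molar mass 429.616 g/mol; 3×28.085 = 84.255 g → 19.61 wt%.
Si in (Mg₀.₂₅Fe₀.₇₅)₂Si₂O₆: molar mass 248.084 g/mol; 2×28.085 = 56.170 g → 22.64 wt%.
Difference = 19.61 − 22.64 = -3.03 percentage points.

-3.03 percentage points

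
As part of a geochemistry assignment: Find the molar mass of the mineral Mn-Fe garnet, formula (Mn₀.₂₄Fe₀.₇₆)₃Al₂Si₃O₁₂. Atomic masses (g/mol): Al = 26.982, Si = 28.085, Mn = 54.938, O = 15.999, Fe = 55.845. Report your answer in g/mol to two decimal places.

The formula mass is the sum 0.72·54.938 + 2.28·55.845 + 2·26.982 + 3·28.085 + 12·15.999.

497.09 g/mol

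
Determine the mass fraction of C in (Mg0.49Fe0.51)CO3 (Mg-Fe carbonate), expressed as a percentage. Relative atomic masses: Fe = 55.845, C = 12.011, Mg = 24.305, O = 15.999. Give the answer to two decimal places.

Formula mass = 0.49×24.305 + 0.51×55.845 + 1×12.011 + 3×15.999 = 100.398 g/mol, of which 12.011 g is C.
So C makes up 12.011/100.398 = 0.1196 of the mass, i.e. 11.96%.

11.96 wt%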